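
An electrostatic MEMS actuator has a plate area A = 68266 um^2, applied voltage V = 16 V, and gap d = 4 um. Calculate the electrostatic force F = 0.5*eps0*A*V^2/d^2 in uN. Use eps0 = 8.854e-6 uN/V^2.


Step 1: Identify parameters.
eps0 = 8.854e-6 uN/V^2, A = 68266 um^2, V = 16 V, d = 4 um
Step 2: Compute V^2 = 16^2 = 256
Step 3: Compute d^2 = 4^2 = 16
Step 4: F = 0.5 * 8.854e-6 * 68266 * 256 / 16
F = 4.835 uN


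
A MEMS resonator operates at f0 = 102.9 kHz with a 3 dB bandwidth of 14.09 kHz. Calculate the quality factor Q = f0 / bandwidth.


Step 1: Q = f0 / bandwidth
Step 2: Q = 102.9 / 14.09
Q = 7.3


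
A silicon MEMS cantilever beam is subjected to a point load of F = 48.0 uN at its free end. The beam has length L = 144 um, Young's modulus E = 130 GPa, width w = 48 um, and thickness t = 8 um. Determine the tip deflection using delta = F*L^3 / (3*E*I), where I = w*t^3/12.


Step 1: Calculate the second moment of area.
I = w * t^3 / 12 = 48 * 8^3 / 12 = 2048.0 um^4
Step 2: Convert E to consistent units (1 GPa = 1000 uN/um^2).
E = 130 GPa = 130000 uN/um^2
Step 3: Calculate tip deflection.
delta = F * L^3 / (3 * E * I)
delta = 48.0 * 144^3 / (3 * 130000 * 2048.0)
delta = 0.1794 um


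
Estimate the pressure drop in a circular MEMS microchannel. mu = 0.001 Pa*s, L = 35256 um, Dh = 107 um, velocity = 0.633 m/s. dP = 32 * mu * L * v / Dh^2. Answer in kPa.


Step 1: Convert to SI: L = 35256e-6 m, Dh = 107e-6 m
Step 2: dP = 32 * 0.001 * 35256e-6 * 0.633 / (107e-6)^2
Step 3: dP = 62376.24 Pa
Step 4: Convert to kPa: dP = 62.38 kPa


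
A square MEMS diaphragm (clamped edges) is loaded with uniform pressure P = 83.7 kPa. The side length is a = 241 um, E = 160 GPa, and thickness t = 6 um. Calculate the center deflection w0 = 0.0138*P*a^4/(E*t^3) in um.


Step 1: Convert pressure to compatible units (E is in GPa, so P in GPa).
P = 83.7 kPa = 83.7e-6 GPa
Step 2: Compute numerator: 0.0138 * P * a^4.
a^4 = 241^4 = 3373402561
numerator = 0.0138 * 83.7e-6 * 3373402561 = 3.89648e+03
Step 3: Compute denominator: E * t^3 = 160 * 6^3 = 34560
Step 4: w0 = numerator / denominator = 3.89648e+03 / 34560 = 0.1127 um


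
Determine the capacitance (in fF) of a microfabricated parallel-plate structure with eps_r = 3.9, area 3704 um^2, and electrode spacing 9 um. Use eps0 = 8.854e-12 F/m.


Step 1: Convert area to m^2: A = 3704e-12 m^2
Step 2: Convert gap to m: d = 9e-6 m
Step 3: C = eps0 * eps_r * A / d
C = 8.854e-12 * 3.9 * 3704e-12 / 9e-6
Step 4: Convert to fF (multiply by 1e15).
C = 14.21 fF


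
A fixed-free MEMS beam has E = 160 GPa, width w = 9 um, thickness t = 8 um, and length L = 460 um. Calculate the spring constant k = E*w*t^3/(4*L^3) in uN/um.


Step 1: Convert E to consistent units (1 GPa = 1000 uN/um^2).
E = 160 GPa = 160000 uN/um^2
Step 2: Compute t^3 = 8^3 = 512
Step 3: Compute L^3 = 460^3 = 97336000
Step 4: k = 160000 * 9 * 512 / (4 * 97336000)
k = 1.8936 uN/um


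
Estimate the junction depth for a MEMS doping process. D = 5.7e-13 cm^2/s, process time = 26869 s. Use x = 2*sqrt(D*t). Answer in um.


Step 1: Compute D*t = 5.7e-13 * 26869 = 1.531533e-08 cm^2
Step 2: sqrt(D*t) = 1.23755e-04 cm
Step 3: x = 2 * 1.23755e-04 cm = 2.4751e-04 cm
Step 4: Convert to um (1 cm = 1e4 um): x = 2.475 um


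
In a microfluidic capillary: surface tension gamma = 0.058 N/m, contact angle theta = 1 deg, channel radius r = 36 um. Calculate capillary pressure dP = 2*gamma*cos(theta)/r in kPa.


Step 1: cos(1 deg) = 0.9998
Step 2: Convert r to m: r = 36e-6 m
Step 3: dP = 2 * 0.058 * 0.9998 / 36e-6 = 3221.6 Pa
Step 4: Convert Pa to kPa (divide by 1000).
dP = 3.22 kPa


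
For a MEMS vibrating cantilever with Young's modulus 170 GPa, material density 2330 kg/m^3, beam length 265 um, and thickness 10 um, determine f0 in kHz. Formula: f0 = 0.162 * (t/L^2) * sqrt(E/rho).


Step 1: Convert units to SI.
t_SI = 10e-6 m, L_SI = 265e-6 m
Step 2: Calculate sqrt(E/rho).
sqrt(170e9 / 2330) = 8541.74 m/s
Step 3: Compute f0.
f0 = 0.162 * 10e-6 / (265e-6)^2 * 8541.74 = 197046.9 Hz = 197.05 kHz


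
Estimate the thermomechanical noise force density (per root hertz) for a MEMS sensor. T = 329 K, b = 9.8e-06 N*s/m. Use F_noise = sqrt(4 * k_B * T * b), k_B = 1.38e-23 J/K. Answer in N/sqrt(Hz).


Step 1: Compute 4 * k_B * T * b
= 4 * 1.38e-23 * 329 * 9.8e-06
= 1.7798e-25 N^2/Hz
Step 2: F_noise = sqrt(1.7798e-25)
F_noise = 4.22e-13 N/sqrt(Hz)


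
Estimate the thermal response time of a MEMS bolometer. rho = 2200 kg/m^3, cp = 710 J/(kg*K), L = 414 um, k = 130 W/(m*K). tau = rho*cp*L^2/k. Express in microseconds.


Step 1: Convert L to m: L = 414e-6 m
Step 2: L^2 = (414e-6)^2 = 1.71396e-07 m^2
Step 3: tau = 2200 * 710 * 1.71396e-07 / 130 = 2.05938886e-03 s
Step 4: Convert to microseconds (multiply by 1e6).
tau = 2059.389 us


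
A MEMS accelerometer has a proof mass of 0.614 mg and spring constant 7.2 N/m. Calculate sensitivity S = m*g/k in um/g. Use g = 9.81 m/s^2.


Step 1: Convert mass: m = 0.614 mg = 6.14e-07 kg
Step 2: S = m * g / k = 6.14e-07 * 9.81 / 7.2
Step 3: S = 8.37e-07 m/g
Step 4: Convert to um/g: S = 0.837 um/g


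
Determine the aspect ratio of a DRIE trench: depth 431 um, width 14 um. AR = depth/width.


Step 1: AR = depth / width
Step 2: AR = 431 / 14
AR = 30.8


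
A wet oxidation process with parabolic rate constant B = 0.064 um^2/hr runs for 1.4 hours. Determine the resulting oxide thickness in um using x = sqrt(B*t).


Step 1: Compute B*t = 0.064 * 1.4 = 0.0896
Step 2: x = sqrt(0.0896)
x = 0.299 um


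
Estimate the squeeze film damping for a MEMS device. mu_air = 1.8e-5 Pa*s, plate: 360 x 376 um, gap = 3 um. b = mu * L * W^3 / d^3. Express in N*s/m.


Step 1: Convert to SI.
L = 360e-6 m, W = 376e-6 m, d = 3e-6 m
Step 2: W^3 = (376e-6)^3 = 5.32e-11 m^3
Step 3: d^3 = (3e-6)^3 = 2.70e-17 m^3
Step 4: b = 1.8e-5 * 360e-6 * 5.32e-11 / 2.70e-17
b = 1.28e-02 N*s/m


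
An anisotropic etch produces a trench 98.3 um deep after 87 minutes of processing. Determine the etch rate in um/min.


Step 1: Etch rate = depth / time
Step 2: rate = 98.3 / 87
rate = 1.13 um/min


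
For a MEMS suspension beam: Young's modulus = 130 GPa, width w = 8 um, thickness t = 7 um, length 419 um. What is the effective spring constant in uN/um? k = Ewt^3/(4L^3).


Step 1: Convert E to consistent units (1 GPa = 1000 uN/um^2).
E = 130 GPa = 130000 uN/um^2
Step 2: Compute t^3 = 7^3 = 343
Step 3: Compute L^3 = 419^3 = 73560059
Step 4: k = 130000 * 8 * 343 / (4 * 73560059)
k = 1.2123 uN/um


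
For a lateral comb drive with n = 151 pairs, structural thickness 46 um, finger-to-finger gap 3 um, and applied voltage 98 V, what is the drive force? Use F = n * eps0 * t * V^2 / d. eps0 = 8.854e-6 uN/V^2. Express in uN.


Step 1: Parameters: n=151, eps0=8.854e-6 uN/V^2, t=46 um, V=98 V, d=3 um
Step 2: V^2 = 9604
Step 3: F = 151 * 8.854e-6 * 46 * 9604 / 3
F = 196.882 uN


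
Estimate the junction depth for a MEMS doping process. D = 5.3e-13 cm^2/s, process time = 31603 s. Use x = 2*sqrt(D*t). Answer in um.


Step 1: Compute D*t = 5.3e-13 * 31603 = 1.674959e-08 cm^2
Step 2: sqrt(D*t) = 1.2942e-04 cm
Step 3: x = 2 * 1.2942e-04 cm = 2.5884e-04 cm
Step 4: Convert to um (1 cm = 1e4 um): x = 2.588 um


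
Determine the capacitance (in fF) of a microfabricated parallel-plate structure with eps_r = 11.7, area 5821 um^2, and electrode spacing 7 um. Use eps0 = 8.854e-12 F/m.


Step 1: Convert area to m^2: A = 5821e-12 m^2
Step 2: Convert gap to m: d = 7e-6 m
Step 3: C = eps0 * eps_r * A / d
C = 8.854e-12 * 11.7 * 5821e-12 / 7e-6
Step 4: Convert to fF (multiply by 1e15).
C = 86.14 fF


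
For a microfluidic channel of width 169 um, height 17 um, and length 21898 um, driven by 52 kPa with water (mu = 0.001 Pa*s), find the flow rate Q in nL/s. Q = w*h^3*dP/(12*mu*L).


Step 1: Convert all dimensions to SI (meters).
w = 169e-6 m, h = 17e-6 m, L = 21898e-6 m, dP = 52e3 Pa
Step 2: Q = w * h^3 * dP / (12 * mu * L)
Q = 169e-6 * (17e-6)^3 * 52e3 / (12 * 0.001 * 21898e-6) = 1.6430513e-10 m^3/s
Step 3: Convert Q from m^3/s to nL/s (1 m^3 = 1e12 nL, so multiply by 1e12).
Q = 164.305 nL/s


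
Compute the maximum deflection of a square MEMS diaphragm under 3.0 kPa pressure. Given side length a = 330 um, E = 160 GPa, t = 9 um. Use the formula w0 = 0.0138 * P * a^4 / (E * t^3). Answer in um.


Step 1: Convert pressure to compatible units (E is in GPa, so P in GPa).
P = 3.0 kPa = 3.0e-6 GPa
Step 2: Compute numerator: 0.0138 * P * a^4.
a^4 = 330^4 = 11859210000
numerator = 0.0138 * 3.0e-6 * 11859210000 = 4.91e+02
Step 3: Compute denominator: E * t^3 = 160 * 9^3 = 116640
Step 4: w0 = numerator / denominator = 4.91e+02 / 116640 = 0.0042 um


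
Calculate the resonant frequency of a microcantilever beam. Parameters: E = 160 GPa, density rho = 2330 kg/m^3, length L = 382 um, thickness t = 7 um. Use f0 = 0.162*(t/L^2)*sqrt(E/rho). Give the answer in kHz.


Step 1: Convert units to SI.
t_SI = 7e-6 m, L_SI = 382e-6 m
Step 2: Calculate sqrt(E/rho).
sqrt(160e9 / 2330) = 8286.71 m/s
Step 3: Compute f0.
f0 = 0.162 * 7e-6 / (382e-6)^2 * 8286.71 = 64397.4 Hz = 64.4 kHz


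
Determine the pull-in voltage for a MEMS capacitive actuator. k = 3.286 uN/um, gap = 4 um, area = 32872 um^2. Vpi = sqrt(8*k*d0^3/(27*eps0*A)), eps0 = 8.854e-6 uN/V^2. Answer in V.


Step 1: Compute numerator: 8 * k * d0^3 = 8 * 3.286 * 4^3 = 1682.432
Step 2: Compute denominator: 27 * eps0 * A = 27 * 8.854e-6 * 32872 = 7.858315
Step 3: Vpi = sqrt(1682.432 / 7.858315)
Vpi = 14.63 V


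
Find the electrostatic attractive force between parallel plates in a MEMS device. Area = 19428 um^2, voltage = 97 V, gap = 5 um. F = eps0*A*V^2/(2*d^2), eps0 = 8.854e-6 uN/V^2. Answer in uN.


Step 1: Identify parameters.
eps0 = 8.854e-6 uN/V^2, A = 19428 um^2, V = 97 V, d = 5 um
Step 2: Compute V^2 = 97^2 = 9409
Step 3: Compute d^2 = 5^2 = 25
Step 4: F = 0.5 * 8.854e-6 * 19428 * 9409 / 25
F = 32.37 uN


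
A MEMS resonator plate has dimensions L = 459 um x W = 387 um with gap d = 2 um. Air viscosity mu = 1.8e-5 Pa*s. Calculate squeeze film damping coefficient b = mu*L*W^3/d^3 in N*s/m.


Step 1: Convert to SI.
L = 459e-6 m, W = 387e-6 m, d = 2e-6 m
Step 2: W^3 = (387e-6)^3 = 5.80e-11 m^3
Step 3: d^3 = (2e-6)^3 = 8.00e-18 m^3
Step 4: b = 1.8e-5 * 459e-6 * 5.80e-11 / 8.00e-18
b = 5.99e-02 N*s/m


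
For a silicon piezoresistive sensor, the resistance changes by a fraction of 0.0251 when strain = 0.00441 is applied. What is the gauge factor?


Step 1: Identify values.
dR/R = 0.0251, strain = 0.00441
Step 2: GF = (dR/R) / strain = 0.0251 / 0.00441
GF = 5.7


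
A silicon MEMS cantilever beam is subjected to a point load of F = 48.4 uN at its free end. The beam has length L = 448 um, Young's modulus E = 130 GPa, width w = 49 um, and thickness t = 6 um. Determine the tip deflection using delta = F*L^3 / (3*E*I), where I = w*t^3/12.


Step 1: Calculate the second moment of area.
I = w * t^3 / 12 = 49 * 6^3 / 12 = 882.0 um^4
Step 2: Convert E to consistent units (1 GPa = 1000 uN/um^2).
E = 130 GPa = 130000 uN/um^2
Step 3: Calculate tip deflection.
delta = F * L^3 / (3 * E * I)
delta = 48.4 * 448^3 / (3 * 130000 * 882.0)
delta = 12.6516 um


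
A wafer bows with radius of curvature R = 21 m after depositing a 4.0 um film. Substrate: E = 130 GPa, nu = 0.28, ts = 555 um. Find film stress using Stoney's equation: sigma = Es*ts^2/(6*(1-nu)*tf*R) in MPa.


Step 1: Compute numerator: Es * ts^2 = 130 * 555^2 = 40043250 (GPa*um^2)
Step 2: Compute denominator (R in um): 6*(1-nu)*tf*R = 6*0.72*4.0*21e6 = 362880000.0 (um^2)
Step 3: sigma (GPa) = 40043250 / 362880000.0 = 1.10348e-01 GPa
Step 4: Convert to MPa (x1000): sigma = 110.3 MPa


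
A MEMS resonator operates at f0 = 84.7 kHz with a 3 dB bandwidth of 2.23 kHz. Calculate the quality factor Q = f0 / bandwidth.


Step 1: Q = f0 / bandwidth
Step 2: Q = 84.7 / 2.23
Q = 38.0


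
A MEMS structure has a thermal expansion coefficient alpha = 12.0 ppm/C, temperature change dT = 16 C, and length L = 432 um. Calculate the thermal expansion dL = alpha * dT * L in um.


Step 1: Convert CTE: alpha = 12.0 ppm/C = 12.0e-6 /C
Step 2: dL = 12.0e-6 * 16 * 432
dL = 0.0829 um


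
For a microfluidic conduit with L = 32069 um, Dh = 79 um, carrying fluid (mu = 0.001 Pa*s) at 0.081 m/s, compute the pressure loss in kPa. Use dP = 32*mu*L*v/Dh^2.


Step 1: Convert to SI: L = 32069e-6 m, Dh = 79e-6 m
Step 2: dP = 32 * 0.001 * 32069e-6 * 0.081 / (79e-6)^2
Step 3: dP = 13318.83 Pa
Step 4: Convert to kPa: dP = 13.32 kPa


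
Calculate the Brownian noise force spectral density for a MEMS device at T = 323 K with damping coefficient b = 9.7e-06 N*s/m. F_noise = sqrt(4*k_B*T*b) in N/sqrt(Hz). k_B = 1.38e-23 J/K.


Step 1: Compute 4 * k_B * T * b
= 4 * 1.38e-23 * 323 * 9.7e-06
= 1.7295e-25 N^2/Hz
Step 2: F_noise = sqrt(1.7295e-25)
F_noise = 4.16e-13 N/sqrt(Hz)


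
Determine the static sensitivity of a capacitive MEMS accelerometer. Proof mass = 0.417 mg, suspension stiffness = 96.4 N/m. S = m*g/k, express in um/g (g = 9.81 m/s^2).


Step 1: Convert mass: m = 0.417 mg = 4.17e-07 kg
Step 2: S = m * g / k = 4.17e-07 * 9.81 / 96.4
Step 3: S = 4.24e-08 m/g
Step 4: Convert to um/g: S = 0.042 um/g


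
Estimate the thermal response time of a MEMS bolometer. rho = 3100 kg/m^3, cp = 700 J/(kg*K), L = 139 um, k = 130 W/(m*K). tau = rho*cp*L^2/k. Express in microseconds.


Step 1: Convert L to m: L = 139e-6 m
Step 2: L^2 = (139e-6)^2 = 1.9321e-08 m^2
Step 3: tau = 3100 * 700 * 1.9321e-08 / 130 = 3.2251208e-04 s
Step 4: Convert to microseconds (multiply by 1e6).
tau = 322.512 us


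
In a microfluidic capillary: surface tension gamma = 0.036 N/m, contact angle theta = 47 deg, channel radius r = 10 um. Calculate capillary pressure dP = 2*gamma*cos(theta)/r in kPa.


Step 1: cos(47 deg) = 0.682
Step 2: Convert r to m: r = 10e-6 m
Step 3: dP = 2 * 0.036 * 0.682 / 10e-6 = 4910.4 Pa
Step 4: Convert Pa to kPa (divide by 1000).
dP = 4.91 kPa


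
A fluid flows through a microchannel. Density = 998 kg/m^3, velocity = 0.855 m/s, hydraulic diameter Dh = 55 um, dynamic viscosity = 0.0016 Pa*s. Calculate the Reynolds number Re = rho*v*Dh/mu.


Step 1: Convert Dh to meters: Dh = 55e-6 m
Step 2: Re = rho * v * Dh / mu
Re = 998 * 0.855 * 55e-6 / 0.0016
Re = 29.332


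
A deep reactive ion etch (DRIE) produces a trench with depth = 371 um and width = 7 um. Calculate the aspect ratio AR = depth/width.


Step 1: AR = depth / width
Step 2: AR = 371 / 7
AR = 53.0


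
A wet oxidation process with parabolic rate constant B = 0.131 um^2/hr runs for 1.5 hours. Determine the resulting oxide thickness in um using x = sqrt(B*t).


Step 1: Compute B*t = 0.131 * 1.5 = 0.1965
Step 2: x = sqrt(0.1965)
x = 0.443 um


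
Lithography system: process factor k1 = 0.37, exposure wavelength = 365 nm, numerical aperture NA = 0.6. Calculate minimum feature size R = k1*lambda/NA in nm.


Step 1: Identify values: k1 = 0.37, lambda = 365 nm, NA = 0.6
Step 2: R = k1 * lambda / NA
R = 0.37 * 365 / 0.6
R = 225.1 nm


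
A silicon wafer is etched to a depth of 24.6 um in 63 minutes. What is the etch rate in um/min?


Step 1: Etch rate = depth / time
Step 2: rate = 24.6 / 63
rate = 0.39 um/min


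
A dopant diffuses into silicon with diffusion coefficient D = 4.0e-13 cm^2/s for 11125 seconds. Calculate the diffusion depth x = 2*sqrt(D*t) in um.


Step 1: Compute D*t = 4.0e-13 * 11125 = 4.45e-09 cm^2
Step 2: sqrt(D*t) = 6.67083e-05 cm
Step 3: x = 2 * 6.67083e-05 cm = 1.334166e-04 cm
Step 4: Convert to um (1 cm = 1e4 um): x = 1.334 um


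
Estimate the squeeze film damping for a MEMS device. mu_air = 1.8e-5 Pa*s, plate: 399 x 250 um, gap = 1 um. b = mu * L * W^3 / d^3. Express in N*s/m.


Step 1: Convert to SI.
L = 399e-6 m, W = 250e-6 m, d = 1e-6 m
Step 2: W^3 = (250e-6)^3 = 1.56e-11 m^3
Step 3: d^3 = (1e-6)^3 = 1.00e-18 m^3
Step 4: b = 1.8e-5 * 399e-6 * 1.56e-11 / 1.00e-18
b = 1.12e-01 N*s/m


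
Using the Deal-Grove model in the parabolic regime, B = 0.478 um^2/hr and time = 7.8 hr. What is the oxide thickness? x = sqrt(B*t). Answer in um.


Step 1: Compute B*t = 0.478 * 7.8 = 3.7284
Step 2: x = sqrt(3.7284)
x = 1.931 um


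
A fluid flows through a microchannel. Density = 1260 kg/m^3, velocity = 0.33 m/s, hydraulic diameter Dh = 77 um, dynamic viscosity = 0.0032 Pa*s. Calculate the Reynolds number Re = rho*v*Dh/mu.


Step 1: Convert Dh to meters: Dh = 77e-6 m
Step 2: Re = rho * v * Dh / mu
Re = 1260 * 0.33 * 77e-6 / 0.0032
Re = 10.005


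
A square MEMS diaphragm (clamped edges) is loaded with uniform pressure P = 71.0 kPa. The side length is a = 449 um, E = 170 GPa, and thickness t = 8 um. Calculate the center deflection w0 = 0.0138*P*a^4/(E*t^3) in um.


Step 1: Convert pressure to compatible units (E is in GPa, so P in GPa).
P = 71.0 kPa = 71.0e-6 GPa
Step 2: Compute numerator: 0.0138 * P * a^4.
a^4 = 449^4 = 40642963201
numerator = 0.0138 * 71.0e-6 * 40642963201 = 3.9822e+04
Step 3: Compute denominator: E * t^3 = 170 * 8^3 = 87040
Step 4: w0 = numerator / denominator = 3.9822e+04 / 87040 = 0.4575 um


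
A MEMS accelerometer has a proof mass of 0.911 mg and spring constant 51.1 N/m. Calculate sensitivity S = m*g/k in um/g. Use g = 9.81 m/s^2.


Step 1: Convert mass: m = 0.911 mg = 9.11e-07 kg
Step 2: S = m * g / k = 9.11e-07 * 9.81 / 51.1
Step 3: S = 1.75e-07 m/g
Step 4: Convert to um/g: S = 0.175 um/g


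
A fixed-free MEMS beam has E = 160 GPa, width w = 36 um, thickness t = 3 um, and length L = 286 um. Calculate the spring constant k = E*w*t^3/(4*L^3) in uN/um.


Step 1: Convert E to consistent units (1 GPa = 1000 uN/um^2).
E = 160 GPa = 160000 uN/um^2
Step 2: Compute t^3 = 3^3 = 27
Step 3: Compute L^3 = 286^3 = 23393656
Step 4: k = 160000 * 36 * 27 / (4 * 23393656)
k = 1.662 uN/um


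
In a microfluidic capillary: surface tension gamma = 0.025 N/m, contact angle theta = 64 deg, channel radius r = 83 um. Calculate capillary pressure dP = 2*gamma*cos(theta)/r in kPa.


Step 1: cos(64 deg) = 0.4384
Step 2: Convert r to m: r = 83e-6 m
Step 3: dP = 2 * 0.025 * 0.4384 / 83e-6 = 264.1 Pa
Step 4: Convert Pa to kPa (divide by 1000).
dP = 0.26 kPa


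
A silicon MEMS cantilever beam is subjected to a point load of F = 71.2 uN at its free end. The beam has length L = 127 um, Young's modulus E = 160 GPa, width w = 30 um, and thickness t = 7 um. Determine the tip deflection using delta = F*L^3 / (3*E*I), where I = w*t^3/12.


Step 1: Calculate the second moment of area.
I = w * t^3 / 12 = 30 * 7^3 / 12 = 857.5 um^4
Step 2: Convert E to consistent units (1 GPa = 1000 uN/um^2).
E = 160 GPa = 160000 uN/um^2
Step 3: Calculate tip deflection.
delta = F * L^3 / (3 * E * I)
delta = 71.2 * 127^3 / (3 * 160000 * 857.5)
delta = 0.3543 um


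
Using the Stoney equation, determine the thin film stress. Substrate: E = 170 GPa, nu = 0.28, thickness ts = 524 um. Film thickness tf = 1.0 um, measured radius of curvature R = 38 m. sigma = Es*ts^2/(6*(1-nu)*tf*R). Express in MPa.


Step 1: Compute numerator: Es * ts^2 = 170 * 524^2 = 46677920 (GPa*um^2)
Step 2: Compute denominator (R in um): 6*(1-nu)*tf*R = 6*0.72*1.0*38e6 = 164160000.0 (um^2)
Step 3: sigma (GPa) = 46677920 / 164160000.0 = 2.84344e-01 GPa
Step 4: Convert to MPa (x1000): sigma = 284.3 MPa


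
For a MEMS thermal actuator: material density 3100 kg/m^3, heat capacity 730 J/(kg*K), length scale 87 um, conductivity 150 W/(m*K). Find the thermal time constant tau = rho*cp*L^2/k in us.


Step 1: Convert L to m: L = 87e-6 m
Step 2: L^2 = (87e-6)^2 = 7.569e-09 m^2
Step 3: tau = 3100 * 730 * 7.569e-09 / 150 = 1.1419098e-04 s
Step 4: Convert to microseconds (multiply by 1e6).
tau = 114.191 us


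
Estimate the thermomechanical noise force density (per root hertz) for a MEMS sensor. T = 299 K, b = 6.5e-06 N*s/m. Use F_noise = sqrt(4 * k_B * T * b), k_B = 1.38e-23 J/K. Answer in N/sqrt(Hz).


Step 1: Compute 4 * k_B * T * b
= 4 * 1.38e-23 * 299 * 6.5e-06
= 1.0728e-25 N^2/Hz
Step 2: F_noise = sqrt(1.0728e-25)
F_noise = 3.28e-13 N/sqrt(Hz)


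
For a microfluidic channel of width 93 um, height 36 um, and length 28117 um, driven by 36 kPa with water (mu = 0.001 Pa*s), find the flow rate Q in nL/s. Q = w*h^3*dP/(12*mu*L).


Step 1: Convert all dimensions to SI (meters).
w = 93e-6 m, h = 36e-6 m, L = 28117e-6 m, dP = 36e3 Pa
Step 2: Q = w * h^3 * dP / (12 * mu * L)
Q = 93e-6 * (36e-6)^3 * 36e3 / (12 * 0.001 * 28117e-6) = 4.6295921e-10 m^3/s
Step 3: Convert Q from m^3/s to nL/s (1 m^3 = 1e12 nL, so multiply by 1e12).
Q = 462.959 nL/s


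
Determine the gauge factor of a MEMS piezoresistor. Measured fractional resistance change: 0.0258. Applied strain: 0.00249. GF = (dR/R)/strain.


Step 1: Identify values.
dR/R = 0.0258, strain = 0.00249
Step 2: GF = (dR/R) / strain = 0.0258 / 0.00249
GF = 10.4


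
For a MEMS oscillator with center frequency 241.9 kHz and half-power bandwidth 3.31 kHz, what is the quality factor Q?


Step 1: Q = f0 / bandwidth
Step 2: Q = 241.9 / 3.31
Q = 73.1


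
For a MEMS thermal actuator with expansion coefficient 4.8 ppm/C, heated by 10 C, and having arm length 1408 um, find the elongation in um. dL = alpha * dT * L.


Step 1: Convert CTE: alpha = 4.8 ppm/C = 4.8e-6 /C
Step 2: dL = 4.8e-6 * 10 * 1408
dL = 0.0676 um


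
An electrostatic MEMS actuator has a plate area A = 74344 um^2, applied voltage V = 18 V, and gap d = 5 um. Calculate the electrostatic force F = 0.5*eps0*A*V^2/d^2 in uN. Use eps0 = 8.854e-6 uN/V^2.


Step 1: Identify parameters.
eps0 = 8.854e-6 uN/V^2, A = 74344 um^2, V = 18 V, d = 5 um
Step 2: Compute V^2 = 18^2 = 324
Step 3: Compute d^2 = 5^2 = 25
Step 4: F = 0.5 * 8.854e-6 * 74344 * 324 / 25
F = 4.265 uN


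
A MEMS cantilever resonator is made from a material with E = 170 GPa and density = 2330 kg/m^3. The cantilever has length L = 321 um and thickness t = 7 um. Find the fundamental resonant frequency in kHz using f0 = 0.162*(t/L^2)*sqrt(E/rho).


Step 1: Convert units to SI.
t_SI = 7e-6 m, L_SI = 321e-6 m
Step 2: Calculate sqrt(E/rho).
sqrt(170e9 / 2330) = 8541.74 m/s
Step 3: Compute f0.
f0 = 0.162 * 7e-6 / (321e-6)^2 * 8541.74 = 94004.7 Hz = 94.0 kHz


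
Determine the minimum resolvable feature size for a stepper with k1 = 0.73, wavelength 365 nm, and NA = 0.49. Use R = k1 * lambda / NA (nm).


Step 1: Identify values: k1 = 0.73, lambda = 365 nm, NA = 0.49
Step 2: R = k1 * lambda / NA
R = 0.73 * 365 / 0.49
R = 543.8 nm


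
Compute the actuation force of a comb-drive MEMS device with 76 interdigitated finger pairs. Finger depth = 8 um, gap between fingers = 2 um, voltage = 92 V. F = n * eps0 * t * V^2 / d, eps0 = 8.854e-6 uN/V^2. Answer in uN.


Step 1: Parameters: n=76, eps0=8.854e-6 uN/V^2, t=8 um, V=92 V, d=2 um
Step 2: V^2 = 8464
Step 3: F = 76 * 8.854e-6 * 8 * 8464 / 2
F = 22.782 uN


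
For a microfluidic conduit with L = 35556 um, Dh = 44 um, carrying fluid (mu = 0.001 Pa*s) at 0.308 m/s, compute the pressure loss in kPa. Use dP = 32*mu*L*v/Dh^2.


Step 1: Convert to SI: L = 35556e-6 m, Dh = 44e-6 m
Step 2: dP = 32 * 0.001 * 35556e-6 * 0.308 / (44e-6)^2
Step 3: dP = 181012.36 Pa
Step 4: Convert to kPa: dP = 181.01 kPa


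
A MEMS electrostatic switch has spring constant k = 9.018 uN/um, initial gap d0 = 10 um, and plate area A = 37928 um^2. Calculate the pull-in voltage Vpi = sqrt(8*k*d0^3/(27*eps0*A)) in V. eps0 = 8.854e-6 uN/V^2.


Step 1: Compute numerator: 8 * k * d0^3 = 8 * 9.018 * 10^3 = 72144.0
Step 2: Compute denominator: 27 * eps0 * A = 27 * 8.854e-6 * 37928 = 9.066992
Step 3: Vpi = sqrt(72144.0 / 9.066992)
Vpi = 89.2 V


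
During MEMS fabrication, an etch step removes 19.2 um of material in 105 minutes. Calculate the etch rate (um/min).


Step 1: Etch rate = depth / time
Step 2: rate = 19.2 / 105
rate = 0.183 um/min


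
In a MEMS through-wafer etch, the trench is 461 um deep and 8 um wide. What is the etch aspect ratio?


Step 1: AR = depth / width
Step 2: AR = 461 / 8
AR = 57.6


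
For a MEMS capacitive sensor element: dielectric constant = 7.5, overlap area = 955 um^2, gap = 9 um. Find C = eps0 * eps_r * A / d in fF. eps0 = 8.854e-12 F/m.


Step 1: Convert area to m^2: A = 955e-12 m^2
Step 2: Convert gap to m: d = 9e-6 m
Step 3: C = eps0 * eps_r * A / d
C = 8.854e-12 * 7.5 * 955e-12 / 9e-6
Step 4: Convert to fF (multiply by 1e15).
C = 7.05 fF


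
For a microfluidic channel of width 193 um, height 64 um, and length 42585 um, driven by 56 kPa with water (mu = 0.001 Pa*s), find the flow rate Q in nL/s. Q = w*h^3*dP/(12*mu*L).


Step 1: Convert all dimensions to SI (meters).
w = 193e-6 m, h = 64e-6 m, L = 42585e-6 m, dP = 56e3 Pa
Step 2: Q = w * h^3 * dP / (12 * mu * L)
Q = 193e-6 * (64e-6)^3 * 56e3 / (12 * 0.001 * 42585e-6) = 5.54430815e-09 m^3/s
Step 3: Convert Q from m^3/s to nL/s (1 m^3 = 1e12 nL, so multiply by 1e12).
Q = 5544.308 nL/s


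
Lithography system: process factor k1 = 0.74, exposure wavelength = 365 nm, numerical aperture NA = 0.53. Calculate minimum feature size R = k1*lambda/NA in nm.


Step 1: Identify values: k1 = 0.74, lambda = 365 nm, NA = 0.53
Step 2: R = k1 * lambda / NA
R = 0.74 * 365 / 0.53
R = 509.6 nm


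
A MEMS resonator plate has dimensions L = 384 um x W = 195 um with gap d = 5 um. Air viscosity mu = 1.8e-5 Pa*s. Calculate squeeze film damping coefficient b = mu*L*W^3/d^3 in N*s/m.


Step 1: Convert to SI.
L = 384e-6 m, W = 195e-6 m, d = 5e-6 m
Step 2: W^3 = (195e-6)^3 = 7.41e-12 m^3
Step 3: d^3 = (5e-6)^3 = 1.25e-16 m^3
Step 4: b = 1.8e-5 * 384e-6 * 7.41e-12 / 1.25e-16
b = 4.10e-04 N*s/m


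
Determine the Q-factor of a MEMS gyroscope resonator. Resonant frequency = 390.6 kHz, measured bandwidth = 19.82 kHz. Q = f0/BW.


Step 1: Q = f0 / bandwidth
Step 2: Q = 390.6 / 19.82
Q = 19.7


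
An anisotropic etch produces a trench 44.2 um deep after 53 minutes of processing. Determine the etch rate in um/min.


Step 1: Etch rate = depth / time
Step 2: rate = 44.2 / 53
rate = 0.834 um/min


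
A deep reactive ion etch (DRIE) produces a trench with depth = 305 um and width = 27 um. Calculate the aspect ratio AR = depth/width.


Step 1: AR = depth / width
Step 2: AR = 305 / 27
AR = 11.3


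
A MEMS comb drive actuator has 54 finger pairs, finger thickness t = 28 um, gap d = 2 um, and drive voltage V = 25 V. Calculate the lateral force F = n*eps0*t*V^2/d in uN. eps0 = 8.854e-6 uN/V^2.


Step 1: Parameters: n=54, eps0=8.854e-6 uN/V^2, t=28 um, V=25 V, d=2 um
Step 2: V^2 = 625
Step 3: F = 54 * 8.854e-6 * 28 * 625 / 2
F = 4.184 uN


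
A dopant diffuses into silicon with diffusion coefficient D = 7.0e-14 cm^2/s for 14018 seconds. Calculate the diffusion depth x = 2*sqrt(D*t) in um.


Step 1: Compute D*t = 7.0e-14 * 14018 = 9.8126e-10 cm^2
Step 2: sqrt(D*t) = 3.1325e-05 cm
Step 3: x = 2 * 3.1325e-05 cm = 6.265e-05 cm
Step 4: Convert to um (1 cm = 1e4 um): x = 0.627 um


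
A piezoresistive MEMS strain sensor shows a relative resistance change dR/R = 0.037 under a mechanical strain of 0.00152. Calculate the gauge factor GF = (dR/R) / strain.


Step 1: Identify values.
dR/R = 0.037, strain = 0.00152
Step 2: GF = (dR/R) / strain = 0.037 / 0.00152
GF = 24.3


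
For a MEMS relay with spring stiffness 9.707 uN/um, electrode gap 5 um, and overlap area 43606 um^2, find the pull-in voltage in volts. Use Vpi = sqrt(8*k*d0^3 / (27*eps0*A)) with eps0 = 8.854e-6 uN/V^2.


Step 1: Compute numerator: 8 * k * d0^3 = 8 * 9.707 * 5^3 = 9707.0
Step 2: Compute denominator: 27 * eps0 * A = 27 * 8.854e-6 * 43606 = 10.424363
Step 3: Vpi = sqrt(9707.0 / 10.424363)
Vpi = 30.52 V


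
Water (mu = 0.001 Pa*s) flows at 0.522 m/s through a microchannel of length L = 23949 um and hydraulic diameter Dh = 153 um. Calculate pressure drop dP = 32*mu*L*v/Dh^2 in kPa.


Step 1: Convert to SI: L = 23949e-6 m, Dh = 153e-6 m
Step 2: dP = 32 * 0.001 * 23949e-6 * 0.522 / (153e-6)^2
Step 3: dP = 17089.33 Pa
Step 4: Convert to kPa: dP = 17.09 kPa


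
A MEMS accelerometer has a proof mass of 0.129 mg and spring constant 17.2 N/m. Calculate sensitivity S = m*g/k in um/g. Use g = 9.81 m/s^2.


Step 1: Convert mass: m = 0.129 mg = 1.29e-07 kg
Step 2: S = m * g / k = 1.29e-07 * 9.81 / 17.2
Step 3: S = 7.36e-08 m/g
Step 4: Convert to um/g: S = 0.074 um/g


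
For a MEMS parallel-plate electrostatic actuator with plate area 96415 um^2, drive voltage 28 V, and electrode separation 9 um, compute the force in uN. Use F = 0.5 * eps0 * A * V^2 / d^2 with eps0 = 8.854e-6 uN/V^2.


Step 1: Identify parameters.
eps0 = 8.854e-6 uN/V^2, A = 96415 um^2, V = 28 V, d = 9 um
Step 2: Compute V^2 = 28^2 = 784
Step 3: Compute d^2 = 9^2 = 81
Step 4: F = 0.5 * 8.854e-6 * 96415 * 784 / 81
F = 4.131 uN


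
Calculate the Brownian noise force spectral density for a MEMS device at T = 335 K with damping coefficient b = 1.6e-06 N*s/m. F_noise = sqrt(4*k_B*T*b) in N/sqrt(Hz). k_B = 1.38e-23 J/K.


Step 1: Compute 4 * k_B * T * b
= 4 * 1.38e-23 * 335 * 1.6e-06
= 2.9587e-26 N^2/Hz
Step 2: F_noise = sqrt(2.9587e-26)
F_noise = 1.72e-13 N/sqrt(Hz)


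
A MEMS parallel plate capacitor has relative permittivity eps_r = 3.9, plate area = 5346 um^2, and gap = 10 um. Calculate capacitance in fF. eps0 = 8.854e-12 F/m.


Step 1: Convert area to m^2: A = 5346e-12 m^2
Step 2: Convert gap to m: d = 10e-6 m
Step 3: C = eps0 * eps_r * A / d
C = 8.854e-12 * 3.9 * 5346e-12 / 10e-6
Step 4: Convert to fF (multiply by 1e15).
C = 18.46 fF


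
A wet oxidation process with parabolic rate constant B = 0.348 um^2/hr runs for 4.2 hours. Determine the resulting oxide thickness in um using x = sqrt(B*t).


Step 1: Compute B*t = 0.348 * 4.2 = 1.4616
Step 2: x = sqrt(1.4616)
x = 1.209 um


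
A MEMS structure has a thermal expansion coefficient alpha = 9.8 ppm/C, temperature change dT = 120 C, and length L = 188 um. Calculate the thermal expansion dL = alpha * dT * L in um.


Step 1: Convert CTE: alpha = 9.8 ppm/C = 9.8e-6 /C
Step 2: dL = 9.8e-6 * 120 * 188
dL = 0.2211 um


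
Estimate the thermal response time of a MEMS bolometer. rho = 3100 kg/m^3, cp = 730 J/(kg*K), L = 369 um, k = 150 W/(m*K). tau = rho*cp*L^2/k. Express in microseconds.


Step 1: Convert L to m: L = 369e-6 m
Step 2: L^2 = (369e-6)^2 = 1.36161e-07 m^2
Step 3: tau = 3100 * 730 * 1.36161e-07 / 150 = 2.05421562e-03 s
Step 4: Convert to microseconds (multiply by 1e6).
tau = 2054.216 us


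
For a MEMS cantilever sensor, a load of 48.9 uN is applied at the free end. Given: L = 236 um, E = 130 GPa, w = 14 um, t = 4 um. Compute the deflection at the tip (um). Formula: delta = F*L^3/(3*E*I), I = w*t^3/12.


Step 1: Calculate the second moment of area.
I = w * t^3 / 12 = 14 * 4^3 / 12 = 74.6667 um^4
Step 2: Convert E to consistent units (1 GPa = 1000 uN/um^2).
E = 130 GPa = 130000 uN/um^2
Step 3: Calculate tip deflection.
delta = F * L^3 / (3 * E * I)
delta = 48.9 * 236^3 / (3 * 130000 * 74.6667)
delta = 22.0726 um


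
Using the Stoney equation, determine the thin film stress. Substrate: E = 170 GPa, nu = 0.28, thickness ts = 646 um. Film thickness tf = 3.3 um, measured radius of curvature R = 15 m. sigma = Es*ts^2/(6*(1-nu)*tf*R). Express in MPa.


Step 1: Compute numerator: Es * ts^2 = 170 * 646^2 = 70943720 (GPa*um^2)
Step 2: Compute denominator (R in um): 6*(1-nu)*tf*R = 6*0.72*3.3*15e6 = 213840000.0 (um^2)
Step 3: sigma (GPa) = 70943720 / 213840000.0 = 3.31761e-01 GPa
Step 4: Convert to MPa (x1000): sigma = 331.8 MPa


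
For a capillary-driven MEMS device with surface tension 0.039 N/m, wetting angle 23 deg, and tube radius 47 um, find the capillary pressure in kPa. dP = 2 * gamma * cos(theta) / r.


Step 1: cos(23 deg) = 0.9205
Step 2: Convert r to m: r = 47e-6 m
Step 3: dP = 2 * 0.039 * 0.9205 / 47e-6 = 1527.6 Pa
Step 4: Convert Pa to kPa (divide by 1000).
dP = 1.53 kPa


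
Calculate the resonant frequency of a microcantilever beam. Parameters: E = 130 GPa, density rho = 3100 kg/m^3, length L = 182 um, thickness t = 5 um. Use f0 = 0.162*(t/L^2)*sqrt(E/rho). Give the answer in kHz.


Step 1: Convert units to SI.
t_SI = 5e-6 m, L_SI = 182e-6 m
Step 2: Calculate sqrt(E/rho).
sqrt(130e9 / 3100) = 6475.76 m/s
Step 3: Compute f0.
f0 = 0.162 * 5e-6 / (182e-6)^2 * 6475.76 = 158355.4 Hz = 158.36 kHz


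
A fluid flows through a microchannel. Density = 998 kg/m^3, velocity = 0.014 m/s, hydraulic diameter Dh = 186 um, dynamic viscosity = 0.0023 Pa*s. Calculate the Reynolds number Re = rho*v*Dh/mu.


Step 1: Convert Dh to meters: Dh = 186e-6 m
Step 2: Re = rho * v * Dh / mu
Re = 998 * 0.014 * 186e-6 / 0.0023
Re = 1.13


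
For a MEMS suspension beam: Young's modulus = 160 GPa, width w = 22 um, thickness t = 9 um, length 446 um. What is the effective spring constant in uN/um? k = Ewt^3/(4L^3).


Step 1: Convert E to consistent units (1 GPa = 1000 uN/um^2).
E = 160 GPa = 160000 uN/um^2
Step 2: Compute t^3 = 9^3 = 729
Step 3: Compute L^3 = 446^3 = 88716536
Step 4: k = 160000 * 22 * 729 / (4 * 88716536)
k = 7.2311 uN/um


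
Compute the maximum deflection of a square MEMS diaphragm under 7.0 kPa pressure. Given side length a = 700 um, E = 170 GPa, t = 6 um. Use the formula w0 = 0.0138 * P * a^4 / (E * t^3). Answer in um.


Step 1: Convert pressure to compatible units (E is in GPa, so P in GPa).
P = 7.0 kPa = 7.0e-6 GPa
Step 2: Compute numerator: 0.0138 * P * a^4.
a^4 = 700^4 = 240100000000
numerator = 0.0138 * 7.0e-6 * 240100000000 = 2.31937e+04
Step 3: Compute denominator: E * t^3 = 170 * 6^3 = 36720
Step 4: w0 = numerator / denominator = 2.31937e+04 / 36720 = 0.6316 um


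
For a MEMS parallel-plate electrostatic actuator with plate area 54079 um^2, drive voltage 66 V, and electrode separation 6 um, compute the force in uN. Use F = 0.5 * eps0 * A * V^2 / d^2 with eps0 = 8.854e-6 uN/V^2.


Step 1: Identify parameters.
eps0 = 8.854e-6 uN/V^2, A = 54079 um^2, V = 66 V, d = 6 um
Step 2: Compute V^2 = 66^2 = 4356
Step 3: Compute d^2 = 6^2 = 36
Step 4: F = 0.5 * 8.854e-6 * 54079 * 4356 / 36
F = 28.968 uN


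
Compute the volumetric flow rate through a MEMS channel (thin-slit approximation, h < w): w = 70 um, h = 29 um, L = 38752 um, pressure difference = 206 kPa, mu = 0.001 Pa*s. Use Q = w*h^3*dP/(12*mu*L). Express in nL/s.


Step 1: Convert all dimensions to SI (meters).
w = 70e-6 m, h = 29e-6 m, L = 38752e-6 m, dP = 206e3 Pa
Step 2: Q = w * h^3 * dP / (12 * mu * L)
Q = 70e-6 * (29e-6)^3 * 206e3 / (12 * 0.001 * 38752e-6) = 7.5628221e-10 m^3/s
Step 3: Convert Q from m^3/s to nL/s (1 m^3 = 1e12 nL, so multiply by 1e12).
Q = 756.282 nL/s


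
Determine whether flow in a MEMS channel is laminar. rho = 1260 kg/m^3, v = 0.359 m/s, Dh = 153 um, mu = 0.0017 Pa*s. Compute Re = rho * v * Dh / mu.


Step 1: Convert Dh to meters: Dh = 153e-6 m
Step 2: Re = rho * v * Dh / mu
Re = 1260 * 0.359 * 153e-6 / 0.0017
Re = 40.711
Since Re = 40.711 is below ~2300, the flow is laminar.


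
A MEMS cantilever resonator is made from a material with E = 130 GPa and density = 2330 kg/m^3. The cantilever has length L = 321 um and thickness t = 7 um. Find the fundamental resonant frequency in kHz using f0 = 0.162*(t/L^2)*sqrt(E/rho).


Step 1: Convert units to SI.
t_SI = 7e-6 m, L_SI = 321e-6 m
Step 2: Calculate sqrt(E/rho).
sqrt(130e9 / 2330) = 7469.54 m/s
Step 3: Compute f0.
f0 = 0.162 * 7e-6 / (321e-6)^2 * 7469.54 = 82204.7 Hz = 82.2 kHz


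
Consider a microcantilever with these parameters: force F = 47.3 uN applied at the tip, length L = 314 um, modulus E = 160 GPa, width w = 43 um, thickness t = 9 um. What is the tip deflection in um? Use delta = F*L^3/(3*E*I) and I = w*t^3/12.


Step 1: Calculate the second moment of area.
I = w * t^3 / 12 = 43 * 9^3 / 12 = 2612.25 um^4
Step 2: Convert E to consistent units (1 GPa = 1000 uN/um^2).
E = 160 GPa = 160000 uN/um^2
Step 3: Calculate tip deflection.
delta = F * L^3 / (3 * E * I)
delta = 47.3 * 314^3 / (3 * 160000 * 2612.25)
delta = 1.1679 um


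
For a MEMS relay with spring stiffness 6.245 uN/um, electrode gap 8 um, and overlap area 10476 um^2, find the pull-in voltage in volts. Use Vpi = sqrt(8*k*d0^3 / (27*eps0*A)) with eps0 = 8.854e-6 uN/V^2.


Step 1: Compute numerator: 8 * k * d0^3 = 8 * 6.245 * 8^3 = 25579.52
Step 2: Compute denominator: 27 * eps0 * A = 27 * 8.854e-6 * 10476 = 2.504372
Step 3: Vpi = sqrt(25579.52 / 2.504372)
Vpi = 101.06 V


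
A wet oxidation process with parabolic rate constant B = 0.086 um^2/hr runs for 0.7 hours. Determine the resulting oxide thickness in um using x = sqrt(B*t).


Step 1: Compute B*t = 0.086 * 0.7 = 0.0602
Step 2: x = sqrt(0.0602)
x = 0.245 um


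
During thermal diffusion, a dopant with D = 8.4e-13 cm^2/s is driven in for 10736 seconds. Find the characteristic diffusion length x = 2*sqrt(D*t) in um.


Step 1: Compute D*t = 8.4e-13 * 10736 = 9.01824e-09 cm^2
Step 2: sqrt(D*t) = 9.49644e-05 cm
Step 3: x = 2 * 9.49644e-05 cm = 1.899288e-04 cm
Step 4: Convert to um (1 cm = 1e4 um): x = 1.899 um


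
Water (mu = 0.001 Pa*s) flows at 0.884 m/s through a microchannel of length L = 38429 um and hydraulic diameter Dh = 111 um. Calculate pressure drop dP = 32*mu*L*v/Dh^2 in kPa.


Step 1: Convert to SI: L = 38429e-6 m, Dh = 111e-6 m
Step 2: dP = 32 * 0.001 * 38429e-6 * 0.884 / (111e-6)^2
Step 3: dP = 88229.82 Pa
Step 4: Convert to kPa: dP = 88.23 kPa


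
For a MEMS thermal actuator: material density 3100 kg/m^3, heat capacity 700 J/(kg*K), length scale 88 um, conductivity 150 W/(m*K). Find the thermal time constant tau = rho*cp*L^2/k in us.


Step 1: Convert L to m: L = 88e-6 m
Step 2: L^2 = (88e-6)^2 = 7.744e-09 m^2
Step 3: tau = 3100 * 700 * 7.744e-09 / 150 = 1.120299e-04 s
Step 4: Convert to microseconds (multiply by 1e6).
tau = 112.03 us


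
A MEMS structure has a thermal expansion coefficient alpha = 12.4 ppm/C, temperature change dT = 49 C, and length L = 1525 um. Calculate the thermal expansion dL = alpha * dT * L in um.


Step 1: Convert CTE: alpha = 12.4 ppm/C = 12.4e-6 /C
Step 2: dL = 12.4e-6 * 49 * 1525
dL = 0.9266 um


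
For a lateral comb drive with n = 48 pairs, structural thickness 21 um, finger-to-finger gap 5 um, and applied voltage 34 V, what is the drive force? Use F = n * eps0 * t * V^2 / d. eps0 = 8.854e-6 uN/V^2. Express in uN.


Step 1: Parameters: n=48, eps0=8.854e-6 uN/V^2, t=21 um, V=34 V, d=5 um
Step 2: V^2 = 1156
Step 3: F = 48 * 8.854e-6 * 21 * 1156 / 5
F = 2.063 uN


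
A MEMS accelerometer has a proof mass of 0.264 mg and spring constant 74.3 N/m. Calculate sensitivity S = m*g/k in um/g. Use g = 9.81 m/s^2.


Step 1: Convert mass: m = 0.264 mg = 2.64e-07 kg
Step 2: S = m * g / k = 2.64e-07 * 9.81 / 74.3
Step 3: S = 3.49e-08 m/g
Step 4: Convert to um/g: S = 0.035 um/g


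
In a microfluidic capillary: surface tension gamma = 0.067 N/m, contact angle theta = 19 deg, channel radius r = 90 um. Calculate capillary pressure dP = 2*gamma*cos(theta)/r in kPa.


Step 1: cos(19 deg) = 0.9455
Step 2: Convert r to m: r = 90e-6 m
Step 3: dP = 2 * 0.067 * 0.9455 / 90e-6 = 1407.7 Pa
Step 4: Convert Pa to kPa (divide by 1000).
dP = 1.41 kPa


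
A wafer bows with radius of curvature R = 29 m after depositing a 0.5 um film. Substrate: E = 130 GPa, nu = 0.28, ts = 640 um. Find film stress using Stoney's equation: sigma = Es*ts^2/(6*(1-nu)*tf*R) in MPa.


Step 1: Compute numerator: Es * ts^2 = 130 * 640^2 = 53248000 (GPa*um^2)
Step 2: Compute denominator (R in um): 6*(1-nu)*tf*R = 6*0.72*0.5*29e6 = 62640000.0 (um^2)
Step 3: sigma (GPa) = 53248000 / 62640000.0 = 8.50064e-01 GPa
Step 4: Convert to MPa (x1000): sigma = 850.1 MPa


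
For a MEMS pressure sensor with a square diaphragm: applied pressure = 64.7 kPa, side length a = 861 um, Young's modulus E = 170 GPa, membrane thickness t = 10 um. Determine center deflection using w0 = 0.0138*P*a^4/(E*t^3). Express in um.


Step 1: Convert pressure to compatible units (E is in GPa, so P in GPa).
P = 64.7 kPa = 64.7e-6 GPa
Step 2: Compute numerator: 0.0138 * P * a^4.
a^4 = 861^4 = 549556825041
numerator = 0.0138 * 64.7e-6 * 549556825041 = 4.906773e+05
Step 3: Compute denominator: E * t^3 = 170 * 10^3 = 170000
Step 4: w0 = numerator / denominator = 4.906773e+05 / 170000 = 2.8863 um
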